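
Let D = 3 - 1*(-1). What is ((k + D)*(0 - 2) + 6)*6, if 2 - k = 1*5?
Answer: 24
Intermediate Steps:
k = -3 (k = 2 - 5 = -3)
D = 4 (D = 3 + 1 = 4)
((k + D)*(0 - 2) + 6)*6 = ((-3 + 4)*(0 - 2) + 6)*6 = (1*(-2) + 6)*6 = (-2 + 6)*6 = 4*6 = 24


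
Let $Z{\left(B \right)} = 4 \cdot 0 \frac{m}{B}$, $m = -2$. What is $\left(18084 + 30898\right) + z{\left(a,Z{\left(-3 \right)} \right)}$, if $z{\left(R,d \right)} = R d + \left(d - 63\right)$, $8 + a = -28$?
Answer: $48919$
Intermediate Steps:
$a = -36$ ($a = -8 - 28 = -36$)
$Z{\left(B \right)} = 0$ ($Z{\left(B \right)} = 4 \cdot 0 \left(- \frac{2}{B}\right) = 0 \left(- \frac{2}{B}\right) = 0$)
$z{\left(R,d \right)} = -63 + d + R d$ ($z{\left(R,d \right)} = R d + \left(-63 + d\right) = -63 + d + R d$)
$\left(18084 + 30898\right) + z{\left(a,Z{\left(-3 \right)} \right)} = \left(18084 + 30898\right) - 63 = 48982 + \left(-63 + 0 + 0\right) = 48982 - 63 = 48919$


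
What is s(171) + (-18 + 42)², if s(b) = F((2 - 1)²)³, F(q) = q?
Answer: 577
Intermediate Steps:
s(b) = 1 (s(b) = ((2 - 1)²)³ = (1²)³ = 1³ = 1)
s(171) + (-18 + 42)² = 1 + (-18 + 42)² = 1 + 24² = 1 + 576 = 577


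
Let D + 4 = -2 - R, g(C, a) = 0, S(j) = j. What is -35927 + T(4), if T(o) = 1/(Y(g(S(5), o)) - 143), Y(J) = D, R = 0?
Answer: -5353124/149 ≈ -35927.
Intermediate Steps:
D = -6 (D = -4 + (-2 - 1*0) = -4 + (-2 + 0) = -4 - 2 = -6)
Y(J) = -6
T(o) = -1/149 (T(o) = 1/(-6 - 143) = 1/(-149) = -1/149)
-35927 + T(4) = -35927 - 1/149 = -5353124/149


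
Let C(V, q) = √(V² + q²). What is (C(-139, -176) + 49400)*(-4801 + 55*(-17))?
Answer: -283358400 - 5736*√50297 ≈ -2.8464e+8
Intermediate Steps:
(C(-139, -176) + 49400)*(-4801 + 55*(-17)) = (√((-139)² + (-176)²) + 49400)*(-4801 + 55*(-17)) = (√(19321 + 30976) + 49400)*(-4801 - 935) = (√50297 + 49400)*(-5736) = (49400 + √50297)*(-5736) = -283358400 - 5736*√50297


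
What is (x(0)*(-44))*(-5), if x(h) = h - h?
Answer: 0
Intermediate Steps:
x(h) = 0
(x(0)*(-44))*(-5) = (0*(-44))*(-5) = 0*(-5) = 0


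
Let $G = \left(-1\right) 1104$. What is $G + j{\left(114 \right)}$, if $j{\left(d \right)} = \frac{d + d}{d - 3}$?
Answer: $- \frac{40772}{37} \approx -1101.9$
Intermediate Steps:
$j{\left(d \right)} = \frac{2 d}{-3 + d}$
$G = -1104$
$G + j{\left(114 \right)} = -1104 + 2 \cdot 114 \frac{1}{-3 + 114} = -1104 + 2 \cdot 114 \cdot \frac{1}{111} = -1104 + \frac{76}{37} = - \frac{40772}{37}$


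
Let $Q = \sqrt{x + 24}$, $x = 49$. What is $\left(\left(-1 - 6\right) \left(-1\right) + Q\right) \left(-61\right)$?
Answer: $-427 - 61 \sqrt{73} \approx -948.18$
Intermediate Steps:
$Q = \sqrt{73}$ ($Q = \sqrt{49 + 24} = \sqrt{73} \approx 8.544$)
$\left(\left(-1 - 6\right) \left(-1\right) + Q\right) \left(-61\right) = \left(\left(-1 - 6\right) \left(-1\right) + \sqrt{73}\right) \left(-61\right) = \left(\left(-7\right) \left(-1\right) + \sqrt{73}\right) \left(-61\right) = \left(7 + \sqrt{73}\right) \left(-61\right) = -427 - 61 \sqrt{73}$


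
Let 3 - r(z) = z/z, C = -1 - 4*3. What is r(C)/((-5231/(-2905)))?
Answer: 5810/5231 ≈ 1.1107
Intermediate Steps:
C = -13 (C = -1 - 12 = -13)
r(z) = 2 (r(z) = 3 - z/z = 3 - 1*1 = 3 - 1 = 2)
r(C)/((-5231/(-2905))) = 2/((-5231/(-2905))) = 2/((-5231*(-1/2905))) = 2/(5231/2905) = 2*(2905/5231) = 5810/5231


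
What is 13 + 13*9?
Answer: 130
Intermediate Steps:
13 + 13*9 = 13 + 117 = 130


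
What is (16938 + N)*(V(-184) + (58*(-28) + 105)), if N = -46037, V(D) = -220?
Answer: 50603161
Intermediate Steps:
(16938 + N)*(V(-184) + (58*(-28) + 105)) = (16938 - 46037)*(-220 + (58*(-28) + 105)) = -29099*(-220 + (-1624 + 105)) = -29099*(-220 - 1519) = -29099*(-1739) = 50603161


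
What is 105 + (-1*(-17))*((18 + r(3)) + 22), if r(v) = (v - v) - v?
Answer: 734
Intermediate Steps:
r(v) = -v (r(v) = 0 - v = -v)
105 + (-1*(-17))*((18 + r(3)) + 22) = 105 + (-1*(-17))*((18 - 1*3) + 22) = 105 + 17*((18 - 3) + 22) = 105 + 17*(15 + 22) = 105 + 17*37 = 105 + 629 = 734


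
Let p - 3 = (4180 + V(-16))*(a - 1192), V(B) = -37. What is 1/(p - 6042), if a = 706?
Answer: -1/2019537 ≈ -4.9516e-7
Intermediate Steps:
p = -2013495 (p = 3 + (4180 - 37)*(706 - 1192) = 3 + 4143*(-486) = 3 - 2013498 = -2013495)
1/(p - 6042) = 1/(-2013495 - 6042) = 1/(-2019537) = -1/2019537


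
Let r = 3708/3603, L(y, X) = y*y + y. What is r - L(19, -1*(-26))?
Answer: -455144/1201 ≈ -378.97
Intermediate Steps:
L(y, X) = y + y² (L(y, X) = y² + y = y + y²)
r = 1236/1201 (r = 3708*(1/3603) = 1236/1201 ≈ 1.0291)
r - L(19, -1*(-26)) = 1236/1201 - 19*(1 + 19) = 1236/1201 - 19*20 = 1236/1201 - 1*380 = 1236/1201 - 380 = -455144/1201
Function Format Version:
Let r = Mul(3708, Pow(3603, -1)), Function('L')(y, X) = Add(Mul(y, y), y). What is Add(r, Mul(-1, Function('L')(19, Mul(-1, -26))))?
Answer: Rational(-455144, 1201) ≈ -378.97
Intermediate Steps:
Function('L')(y, X) = Add(y, Pow(y, 2)) (Function('L')(y, X) = Add(Pow(y, 2), y) = Add(y, Pow(y, 2)))
r = Rational(1236, 1201) (r = Mul(3708, Rational(1, 3603)) = Rational(1236, 1201) ≈ 1.0291)
Add(r, Mul(-1, Function('L')(19, Mul(-1, -26)))) = Add(Rational(1236, 1201), Mul(-1, Mul(19, Add(1, 19)))) = Add(Rational(1236, 1201), Mul(-1, Mul(19, 20))) = Add(Rational(1236, 1201), Mul(-1, 380)) = Add(Rational(1236, 1201), -380) = Rational(-455144, 1201)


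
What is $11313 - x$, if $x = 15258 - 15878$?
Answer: $11933$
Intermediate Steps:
$x = -620$ ($x = 15258 - 15878 = -620$)
$11313 - x = 11313 - -620 = 11313 + 620 = 11933$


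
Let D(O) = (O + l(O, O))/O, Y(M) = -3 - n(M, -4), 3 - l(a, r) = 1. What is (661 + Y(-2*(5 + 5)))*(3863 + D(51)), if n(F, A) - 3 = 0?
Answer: 129078230/51 ≈ 2.5309e+6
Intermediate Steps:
l(a, r) = 2 (l(a, r) = 3 - 1*1 = 3 - 1 = 2)
n(F, A) = 3 (n(F, A) = 3 + 0 = 3)
Y(M) = -6 (Y(M) = -3 - 1*3 = -3 - 3 = -6)
D(O) = (2 + O)/O (D(O) = (O + 2)/O = (2 + O)/O)
(661 + Y(-2*(5 + 5)))*(3863 + D(51)) = (661 - 6)*(3863 + (2 + 51)/51) = 655*(3863 + (1/51)*53) = 655*(3863 + 53/51) = 655*(197066/51) = 129078230/51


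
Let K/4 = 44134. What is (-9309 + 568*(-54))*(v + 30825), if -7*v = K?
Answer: -1568814459/7 ≈ -2.2412e+8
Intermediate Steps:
K = 176536 (K = 4*44134 = 176536)
v = -176536/7 (v = -⅐*176536 = -176536/7 ≈ -25219.)
(-9309 + 568*(-54))*(v + 30825) = (-9309 + 568*(-54))*(-176536/7 + 30825) = (-9309 - 30672)*(39239/7) = -39981*39239/7 = -1568814459/7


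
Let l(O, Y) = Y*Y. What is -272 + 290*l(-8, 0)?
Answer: -272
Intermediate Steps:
l(O, Y) = Y²
-272 + 290*l(-8, 0) = -272 + 290*0² = -272 + 290*0 = -272 + 0 = -272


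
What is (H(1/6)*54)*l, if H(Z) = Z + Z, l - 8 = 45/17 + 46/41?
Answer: 147654/697 ≈ 211.84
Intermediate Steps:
l = 8203/697 (l = 8 + (45/17 + 46/41) = 8 + 2627/697 = 8203/697 ≈ 11.769)
H(Z) = 2*Z
(H(1/6)*54)*l = ((2/6)*54)*(8203/697) = ((2*(1/6))*54)*(8203/697) = ((1/3)*54)*(8203/697) = 18*(8203/697) = 147654/697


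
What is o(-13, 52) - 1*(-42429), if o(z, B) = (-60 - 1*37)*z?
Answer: 43690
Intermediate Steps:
o(z, B) = -97*z (o(z, B) = (-60 - 37)*z = -97*z)
o(-13, 52) - 1*(-42429) = -97*(-13) - 1*(-42429) = 1261 + 42429 = 43690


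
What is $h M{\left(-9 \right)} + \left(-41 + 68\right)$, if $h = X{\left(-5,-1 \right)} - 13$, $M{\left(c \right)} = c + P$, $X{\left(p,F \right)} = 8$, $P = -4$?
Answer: $92$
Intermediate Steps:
$M{\left(c \right)} = -4 + c$ ($M{\left(c \right)} = c - 4 = -4 + c$)
$h = -5$ ($h = 8 - 13 = -5$)
$h M{\left(-9 \right)} + \left(-41 + 68\right) = - 5 \left(-4 - 9\right) + \left(-41 + 68\right) = \left(-5\right) \left(-13\right) + 27 = 65 + 27 = 92$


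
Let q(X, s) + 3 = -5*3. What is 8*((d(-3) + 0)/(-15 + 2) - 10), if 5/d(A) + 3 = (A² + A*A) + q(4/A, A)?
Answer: -3080/39 ≈ -78.974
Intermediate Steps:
q(X, s) = -18 (q(X, s) = -3 - 5*3 = -3 - 15 = -18)
d(A) = 5/(-21 + 2*A²) (d(A) = 5/(-3 + ((A² + A*A) - 18)) = 5/(-3 + ((A² + A²) - 18)) = 5/(-3 + (2*A² - 18)) = 5/(-3 + (-18 + 2*A²)) = 5/(-21 + 2*A²))
8*((d(-3) + 0)/(-15 + 2) - 10) = 8*((5/(-21 + 2*(-3)²) + 0)/(-15 + 2) - 10) = 8*((5/(-21 + 2*9) + 0)/(-13) - 10) = 8*((5/(-21 + 18) + 0)*(-1/13) - 10) = 8*((5/(-3) + 0)*(-1/13) - 10) = 8*((5*(-⅓) + 0)*(-1/13) - 10) = 8*((-5/3 + 0)*(-1/13) - 10) = 8*(-5/3*(-1/13) - 10) = 8*(5/39 - 10) = 8*(-385/39) = -3080/39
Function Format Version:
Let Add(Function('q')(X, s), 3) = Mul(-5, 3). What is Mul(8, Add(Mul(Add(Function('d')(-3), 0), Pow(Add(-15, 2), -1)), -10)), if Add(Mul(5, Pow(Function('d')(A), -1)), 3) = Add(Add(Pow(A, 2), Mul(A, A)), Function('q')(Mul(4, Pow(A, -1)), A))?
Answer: Rational(-3080, 39) ≈ -78.974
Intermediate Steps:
Function('q')(X, s) = -18 (Function('q')(X, s) = Add(-3, Mul(-5, 3)) = Add(-3, -15) = -18)
Function('d')(A) = Mul(5, Pow(Add(-21, Mul(2, Pow(A, 2))), -1)) (Function('d')(A) = Mul(5, Pow(Add(-3, Add(Add(Pow(A, 2), Mul(A, A)), -18)), -1)) = Mul(5, Pow(Add(-3, Add(Add(Pow(A, 2), Pow(A, 2)), -18)), -1)) = Mul(5, Pow(Add(-3, Add(Mul(2, Pow(A, 2)), -18)), -1)) = Mul(5, Pow(Add(-3, Add(-18, Mul(2, Pow(A, 2)))), -1)) = Mul(5, Pow(Add(-21, Mul(2, Pow(A, 2))), -1)))
Mul(8, Add(Mul(Add(Function('d')(-3), 0), Pow(Add(-15, 2), -1)), -10)) = Mul(8, Add(Mul(Add(Mul(5, Pow(Add(-21, Mul(2, Pow(-3, 2))), -1)), 0), Pow(Add(-15, 2), -1)), -10)) = Mul(8, Add(Mul(Add(Mul(5, Pow(Add(-21, Mul(2, 9)), -1)), 0), Pow(-13, -1)), -10)) = Mul(8, Add(Mul(Add(Mul(5, Pow(Add(-21, 18), -1)), 0), Rational(-1, 13)), -10)) = Mul(8, Add(Mul(Add(Mul(5, Pow(-3, -1)), 0), Rational(-1, 13)), -10)) = Mul(8, Add(Mul(Add(Mul(5, Rational(-1, 3)), 0), Rational(-1, 13)), -10)) = Mul(8, Add(Mul(Add(Rational(-5, 3), 0), Rational(-1, 13)), -10)) = Mul(8, Add(Mul(Rational(-5, 3), Rational(-1, 13)), -10)) = Mul(8, Add(Rational(5, 39), -10)) = Mul(8, Rational(-385, 39)) = Rational(-3080, 39)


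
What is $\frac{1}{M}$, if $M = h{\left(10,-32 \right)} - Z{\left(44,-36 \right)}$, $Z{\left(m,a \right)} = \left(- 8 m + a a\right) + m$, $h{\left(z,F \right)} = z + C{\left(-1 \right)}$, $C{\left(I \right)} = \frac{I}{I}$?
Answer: $- \frac{1}{977} \approx -0.0010235$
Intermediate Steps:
$C{\left(I \right)} = 1$
$h{\left(z,F \right)} = 1 + z$ ($h{\left(z,F \right)} = z + 1 = 1 + z$)
$Z{\left(m,a \right)} = a^{2} - 7 m$ ($Z{\left(m,a \right)} = \left(- 8 m + a^{2}\right) + m = \left(a^{2} - 8 m\right) + m = a^{2} - 7 m$)
$M = -977$ ($M = \left(1 + 10\right) - \left(\left(-36\right)^{2} - 308\right) = 11 - \left(1296 - 308\right) = 11 - 988 = -977$)
$\frac{1}{M} = \frac{1}{-977} = - \frac{1}{977}$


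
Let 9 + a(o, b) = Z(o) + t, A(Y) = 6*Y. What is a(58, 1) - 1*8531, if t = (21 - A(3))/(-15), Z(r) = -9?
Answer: -42746/5 ≈ -8549.2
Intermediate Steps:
t = -⅕ (t = (21 - 6*3)/(-15) = (21 - 1*18)*(-1/15) = (21 - 18)*(-1/15) = 3*(-1/15) = -⅕ ≈ -0.20000)
a(o, b) = -91/5 (a(o, b) = -9 + (-9 - ⅕) = -9 - 46/5 = -91/5)
a(58, 1) - 1*8531 = -91/5 - 1*8531 = -91/5 - 8531 = -42746/5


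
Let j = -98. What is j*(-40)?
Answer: 3920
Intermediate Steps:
j*(-40) = -98*(-40) = 3920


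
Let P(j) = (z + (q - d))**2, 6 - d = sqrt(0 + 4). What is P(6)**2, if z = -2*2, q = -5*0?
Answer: 4096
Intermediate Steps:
d = 4 (d = 6 - sqrt(0 + 4) = 6 - sqrt(4) = 6 - 1*2 = 6 - 2 = 4)
q = 0
z = -4
P(j) = 64 (P(j) = (-4 + (0 - 1*4))**2 = (-4 + (0 - 4))**2 = (-4 - 4)**2 = (-8)**2 = 64)
P(6)**2 = 64**2 = 4096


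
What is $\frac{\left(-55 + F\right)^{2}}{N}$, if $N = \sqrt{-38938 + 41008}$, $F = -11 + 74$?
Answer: $\frac{32 \sqrt{230}}{345} \approx 1.4067$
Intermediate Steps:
$F = 63$
$N = 3 \sqrt{230}$ ($N = \sqrt{2070} = 3 \sqrt{230} \approx 45.497$)
$\frac{\left(-55 + F\right)^{2}}{N} = \frac{\left(-55 + 63\right)^{2}}{3 \sqrt{230}} = 8^{2} \frac{\sqrt{230}}{690} = 64 \frac{\sqrt{230}}{690} = \frac{32 \sqrt{230}}{345}$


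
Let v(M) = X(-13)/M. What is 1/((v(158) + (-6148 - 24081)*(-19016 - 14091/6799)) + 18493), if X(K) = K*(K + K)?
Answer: 537121/308799354280309 ≈ 1.7394e-9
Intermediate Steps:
X(K) = 2*K² (X(K) = K*(2*K) = 2*K²)
v(M) = 338/M (v(M) = (2*(-13)²)/M = (2*169)/M = 338/M)
1/((v(158) + (-6148 - 24081)*(-19016 - 14091/6799)) + 18493) = 1/((338/158 + (-6148 - 24081)*(-19016 - 14091/6799)) + 18493) = 1/((338*(1/158) - 30229*(-19016 - 14091*1/6799)) + 18493) = 1/((169/79 - 30229*(-19016 - 14091/6799)) + 18493) = 1/((169/79 - 30229*(-129303875/6799)) + 18493) = 1/((169/79 + 3908726837375/6799) + 18493) = 1/(308789421301656/537121 + 18493) = 1/(308799354280309/537121) = 537121/308799354280309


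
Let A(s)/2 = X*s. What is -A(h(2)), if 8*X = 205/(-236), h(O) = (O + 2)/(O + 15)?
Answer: 205/4012 ≈ 0.051097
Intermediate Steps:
h(O) = (2 + O)/(15 + O)
X = -205/1888 (X = (205/(-236))/8 = (205*(-1/236))/8 = (1/8)*(-205/236) = -205/1888 ≈ -0.10858)
A(s) = -205*s/944 (A(s) = 2*(-205*s/1888) = -205*s/944)
-A(h(2)) = -(-205)*(2 + 2)/(15 + 2)/944 = -(-205)*4/17/944 = -(-205)*(1/17)*4/944 = -(-205)*4/(944*17) = -1*(-205/4012) = 205/4012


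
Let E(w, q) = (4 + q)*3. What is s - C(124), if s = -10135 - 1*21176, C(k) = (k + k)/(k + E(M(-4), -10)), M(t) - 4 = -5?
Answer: -1659607/53 ≈ -31313.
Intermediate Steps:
M(t) = -1 (M(t) = 4 - 5 = -1)
E(w, q) = 12 + 3*q
C(k) = 2*k/(-18 + k) (C(k) = (k + k)/(k + (12 + 3*(-10))) = (2*k)/(k + (12 - 30)) = (2*k)/(k - 18) = (2*k)/(-18 + k) = 2*k/(-18 + k))
s = -31311 (s = -10135 - 21176 = -31311)
s - C(124) = -31311 - 2*124/(-18 + 124) = -31311 - 2*124/106 = -31311 - 1*124/53 = -31311 - 124/53 = -1659607/53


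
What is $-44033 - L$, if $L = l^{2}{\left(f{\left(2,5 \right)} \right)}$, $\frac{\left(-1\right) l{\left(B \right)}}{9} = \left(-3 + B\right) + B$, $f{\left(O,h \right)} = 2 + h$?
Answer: $-53834$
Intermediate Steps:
$l{\left(B \right)} = 27 - 18 B$ ($l{\left(B \right)} = - 9 \left(\left(-3 + B\right) + B\right) = - 9 \left(-3 + 2 B\right) = 27 - 18 B$)
$L = 9801$ ($L = \left(27 - 18 \left(2 + 5\right)\right)^{2} = \left(27 - 126\right)^{2} = \left(-99\right)^{2} = 9801$)
$-44033 - L = -44033 - 9801 = -53834$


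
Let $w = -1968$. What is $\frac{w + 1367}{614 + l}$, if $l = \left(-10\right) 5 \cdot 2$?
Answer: $- \frac{601}{514} \approx -1.1693$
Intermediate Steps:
$l = -100$ ($l = \left(-50\right) 2 = -100$)
$\frac{w + 1367}{614 + l} = \frac{-1968 + 1367}{614 - 100} = - \frac{601}{514}$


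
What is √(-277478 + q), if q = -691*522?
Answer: 2*I*√159545 ≈ 798.86*I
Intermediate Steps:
q = -360702
√(-277478 + q) = √(-277478 - 360702) = √(-638180) = 2*I*√159545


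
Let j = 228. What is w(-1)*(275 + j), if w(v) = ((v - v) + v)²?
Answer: 503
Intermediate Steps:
w(v) = v² (w(v) = (0 + v)² = v²)
w(-1)*(275 + j) = (-1)²*(275 + 228) = 1*503 = 503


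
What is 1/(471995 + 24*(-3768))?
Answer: 1/381563 ≈ 2.6208e-6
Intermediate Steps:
1/(471995 + 24*(-3768)) = 1/(471995 - 90432) = 1/381563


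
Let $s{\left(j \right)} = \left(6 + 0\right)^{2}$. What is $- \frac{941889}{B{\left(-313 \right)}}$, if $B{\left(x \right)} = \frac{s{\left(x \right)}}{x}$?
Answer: $\frac{98270419}{12} \approx 8.1892 \cdot 10^{6}$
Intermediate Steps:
$s{\left(j \right)} = 36$ ($s{\left(j \right)} = 6^{2} = 36$)
$B{\left(x \right)} = \frac{36}{x}$
$- \frac{941889}{B{\left(-313 \right)}} = - \frac{941889}{36 \frac{1}{-313}} = - \frac{941889}{36 \left(- \frac{1}{313}\right)} = - \frac{941889}{- \frac{36}{313}} = \left(-941889\right) \left(- \frac{313}{36}\right) = \frac{98270419}{12}$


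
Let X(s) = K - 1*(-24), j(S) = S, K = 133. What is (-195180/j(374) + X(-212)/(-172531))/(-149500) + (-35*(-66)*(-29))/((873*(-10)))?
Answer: 10775469021977359/1403598604336500 ≈ 7.6770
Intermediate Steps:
X(s) = 157 (X(s) = 133 - 1*(-24) = 133 + 24 = 157)
(-195180/j(374) + X(-212)/(-172531))/(-149500) + (-35*(-66)*(-29))/((873*(-10))) = (-195180/374 + 157/(-172531))/(-149500) + (-35*(-66)*(-29))/((873*(-10))) = (-195180*1/374 + 157*(-1/172531))*(-1/149500) + (2310*(-29))/(-8730) = (-97590/187 - 157/172531)*(-1/149500) - 66990*(-1/8730) = -16837329649/32263297*(-1/149500) + 2233/291 = 16837329649/4823362901500 + 2233/291 = 10775469021977359/1403598604336500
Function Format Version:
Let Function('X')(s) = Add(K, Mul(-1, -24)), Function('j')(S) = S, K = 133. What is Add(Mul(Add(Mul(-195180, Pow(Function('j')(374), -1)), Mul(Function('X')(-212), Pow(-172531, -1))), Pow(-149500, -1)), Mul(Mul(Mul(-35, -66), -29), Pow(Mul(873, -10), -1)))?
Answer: Rational(10775469021977359, 1403598604336500) ≈ 7.6770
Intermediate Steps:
Function('X')(s) = 157 (Function('X')(s) = Add(133, Mul(-1, -24)) = Add(133, 24) = 157)
Add(Mul(Add(Mul(-195180, Pow(Function('j')(374), -1)), Mul(Function('X')(-212), Pow(-172531, -1))), Pow(-149500, -1)), Mul(Mul(Mul(-35, -66), -29), Pow(Mul(873, -10), -1))) = Add(Mul(Add(Mul(-195180, Pow(374, -1)), Mul(157, Pow(-172531, -1))), Pow(-149500, -1)), Mul(Mul(Mul(-35, -66), -29), Pow(Mul(873, -10), -1))) = Add(Mul(Add(Mul(-195180, Rational(1, 374)), Mul(157, Rational(-1, 172531))), Rational(-1, 149500)), Mul(Mul(2310, -29), Pow(-8730, -1))) = Add(Mul(Add(Rational(-97590, 187), Rational(-157, 172531)), Rational(-1, 149500)), Mul(-66990, Rational(-1, 8730))) = Add(Mul(Rational(-16837329649, 32263297), Rational(-1, 149500)), Rational(2233, 291)) = Add(Rational(16837329649, 4823362901500), Rational(2233, 291)) = Rational(10775469021977359, 1403598604336500)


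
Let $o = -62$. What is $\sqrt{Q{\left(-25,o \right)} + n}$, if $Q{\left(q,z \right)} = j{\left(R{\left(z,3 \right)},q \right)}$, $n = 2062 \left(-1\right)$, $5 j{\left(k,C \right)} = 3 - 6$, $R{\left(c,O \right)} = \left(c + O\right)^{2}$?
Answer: $\frac{i \sqrt{51565}}{5} \approx 45.416 i$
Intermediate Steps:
$R{\left(c,O \right)} = \left(O + c\right)^{2}$
$j{\left(k,C \right)} = - \frac{3}{5}$ ($j{\left(k,C \right)} = \frac{3 - 6}{5} = \frac{1}{5} \left(-3\right) = - \frac{3}{5}$)
$n = -2062$
$Q{\left(q,z \right)} = - \frac{3}{5}$
$\sqrt{Q{\left(-25,o \right)} + n} = \sqrt{- \frac{3}{5} - 2062} = \sqrt{- \frac{10313}{5}} = \frac{i \sqrt{51565}}{5}$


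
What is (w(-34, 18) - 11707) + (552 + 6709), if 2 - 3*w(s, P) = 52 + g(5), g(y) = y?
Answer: -13393/3 ≈ -4464.3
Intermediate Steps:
w(s, P) = -55/3 (w(s, P) = ⅔ - (52 + 5)/3 = ⅔ - ⅓*57 = ⅔ - 19 = -55/3)
(w(-34, 18) - 11707) + (552 + 6709) = (-55/3 - 11707) + (552 + 6709) = -35176/3 + 7261 = -13393/3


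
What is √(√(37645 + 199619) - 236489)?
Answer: √(-236489 + 4*√14829) ≈ 485.8*I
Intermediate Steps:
√(√(37645 + 199619) - 236489) = √(√237264 - 236489) = √(4*√14829 - 236489) = √(-236489 + 4*√14829)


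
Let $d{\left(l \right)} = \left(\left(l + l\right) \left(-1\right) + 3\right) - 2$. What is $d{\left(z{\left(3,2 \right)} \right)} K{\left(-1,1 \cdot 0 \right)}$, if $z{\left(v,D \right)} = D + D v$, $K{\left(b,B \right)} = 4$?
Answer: $-60$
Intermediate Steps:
$d{\left(l \right)} = 1 - 2 l$ ($d{\left(l \right)} = \left(2 l \left(-1\right) + 3\right) - 2 = \left(- 2 l + 3\right) - 2 = \left(3 - 2 l\right) - 2 = 1 - 2 l$)
$d{\left(z{\left(3,2 \right)} \right)} K{\left(-1,1 \cdot 0 \right)} = \left(1 - 2 \cdot 2 \left(1 + 3\right)\right) 4 = \left(1 - 2 \cdot 2 \cdot 4\right) 4 = \left(1 - 16\right) 4 = \left(-15\right) 4 = -60$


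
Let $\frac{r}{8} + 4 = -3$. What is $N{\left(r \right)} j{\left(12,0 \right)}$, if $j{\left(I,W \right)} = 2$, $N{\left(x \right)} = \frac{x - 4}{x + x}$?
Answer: $\frac{15}{14} \approx 1.0714$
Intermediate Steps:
$r = -56$ ($r = -32 + 8 \left(-3\right) = -32 - 24 = -56$)
$N{\left(x \right)} = \frac{-4 + x}{2 x}$
$N{\left(r \right)} j{\left(12,0 \right)} = \frac{-4 - 56}{2 \left(-56\right)} 2 = \frac{1}{2} \left(- \frac{1}{56}\right) \left(-60\right) 2 = \frac{15}{28} \cdot 2 = \frac{15}{14}$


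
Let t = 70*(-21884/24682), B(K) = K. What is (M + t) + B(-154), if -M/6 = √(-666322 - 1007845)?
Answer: -380922/1763 - 6*I*√1674167 ≈ -216.06 - 7763.4*I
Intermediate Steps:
t = -109420/1763 (t = 70*(-21884*1/24682) = 70*(-10942/12341) = -109420/1763 ≈ -62.065)
M = -6*I*√1674167 (M = -6*√(-666322 - 1007845) = -6*I*√1674167 ≈ -7763.4*I)
(M + t) + B(-154) = (-6*I*√1674167 - 109420/1763) - 154 = (-109420/1763 - 6*I*√1674167) - 154 = -380922/1763 - 6*I*√1674167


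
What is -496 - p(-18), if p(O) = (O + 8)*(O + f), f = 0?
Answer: -676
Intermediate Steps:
p(O) = O*(8 + O) (p(O) = (O + 8)*(O + 0) = (8 + O)*O = O*(8 + O))
-496 - p(-18) = -496 - (-18)*(8 - 18) = -496 - (-18)*(-10) = -496 - 1*180 = -496 - 180 = -676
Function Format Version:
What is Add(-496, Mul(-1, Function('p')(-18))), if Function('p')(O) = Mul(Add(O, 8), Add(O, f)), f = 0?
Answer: -676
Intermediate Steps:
Function('p')(O) = Mul(O, Add(8, O)) (Function('p')(O) = Mul(Add(O, 8), Add(O, 0)) = Mul(Add(8, O), O) = Mul(O, Add(8, O)))
Add(-496, Mul(-1, Function('p')(-18))) = Add(-496, Mul(-1, Mul(-18, Add(8, -18)))) = Add(-496, Mul(-1, Mul(-18, -10))) = Add(-496, Mul(-1, 180)) = Add(-496, -180) = -676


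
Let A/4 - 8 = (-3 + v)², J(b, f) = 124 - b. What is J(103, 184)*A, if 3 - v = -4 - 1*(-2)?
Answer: 1008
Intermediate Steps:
v = 5 (v = 3 - (-4 - 1*(-2)) = 3 - (-4 + 2) = 3 - 1*(-2) = 3 + 2 = 5)
A = 48 (A = 32 + 4*(-3 + 5)² = 32 + 4*2² = 32 + 4*4 = 32 + 16 = 48)
J(103, 184)*A = (124 - 1*103)*48 = (124 - 103)*48 = 21*48 = 1008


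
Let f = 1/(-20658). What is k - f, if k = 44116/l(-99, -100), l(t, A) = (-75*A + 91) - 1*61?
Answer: 50630881/8641930 ≈ 5.8587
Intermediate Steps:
l(t, A) = 30 - 75*A (l(t, A) = (91 - 75*A) - 61 = 30 - 75*A)
k = 22058/3765 (k = 44116/(30 - 75*(-100)) = 44116/(30 + 7500) = 44116/7530 = 44116*(1/7530) = 22058/3765 ≈ 5.8587)
f = -1/20658 ≈ -4.8407e-5
k - f = 22058/3765 - 1*(-1/20658) = 22058/3765 + 1/20658 = 50630881/8641930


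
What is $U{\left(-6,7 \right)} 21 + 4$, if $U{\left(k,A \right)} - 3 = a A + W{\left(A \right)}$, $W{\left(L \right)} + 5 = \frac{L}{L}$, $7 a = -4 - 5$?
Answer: $-206$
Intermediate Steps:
$a = - \frac{9}{7}$ ($a = \frac{-4 - 5}{7} = \frac{1}{7} \left(-9\right) = - \frac{9}{7} \approx -1.2857$)
$W{\left(L \right)} = -4$ ($W{\left(L \right)} = -5 + \frac{L}{L} = -5 + 1 = -4$)
$U{\left(k,A \right)} = -1 - \frac{9 A}{7}$ ($U{\left(k,A \right)} = 3 - \left(4 + \frac{9 A}{7}\right) = -1 - \frac{9 A}{7}$)
$U{\left(-6,7 \right)} 21 + 4 = \left(-1 - 9\right) 21 + 4 = \left(-10\right) 21 + 4 = -210 + 4 = -206$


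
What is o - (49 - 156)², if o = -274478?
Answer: -285927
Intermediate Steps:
o - (49 - 156)² = -274478 - (49 - 156)² = -274478 - 1*(-107)² = -274478 - 1*11449 = -274478 - 11449 = -285927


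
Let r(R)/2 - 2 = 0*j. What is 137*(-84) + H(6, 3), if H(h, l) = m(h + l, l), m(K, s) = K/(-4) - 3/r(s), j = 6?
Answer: -11511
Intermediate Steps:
r(R) = 4 (r(R) = 4 + 2*(0*6) = 4 + 2*0 = 4 + 0 = 4)
m(K, s) = -¾ - K/4 (m(K, s) = K/(-4) - 3/4 = K*(-¼) - 3*¼ = -K/4 - ¾ = -¾ - K/4)
H(h, l) = -¾ - h/4 - l/4 (H(h, l) = -¾ - (h + l)/4 = -¾ + (-h/4 - l/4) = -¾ - h/4 - l/4)
137*(-84) + H(6, 3) = 137*(-84) + (-¾ - ¼*6 - ¼*3) = -11508 + (-¾ - 3/2 - ¾) = -11508 - 3 = -11511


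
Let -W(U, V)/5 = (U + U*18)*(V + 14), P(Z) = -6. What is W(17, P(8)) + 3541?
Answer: -9379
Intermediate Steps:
W(U, V) = -95*U*(14 + V) (W(U, V) = -5*(U + U*18)*(V + 14) = -5*(U + 18*U)*(14 + V) = -5*19*U*(14 + V) = -95*U*(14 + V))
W(17, P(8)) + 3541 = -95*17*(14 - 6) + 3541 = -95*17*8 + 3541 = -12920 + 3541 = -9379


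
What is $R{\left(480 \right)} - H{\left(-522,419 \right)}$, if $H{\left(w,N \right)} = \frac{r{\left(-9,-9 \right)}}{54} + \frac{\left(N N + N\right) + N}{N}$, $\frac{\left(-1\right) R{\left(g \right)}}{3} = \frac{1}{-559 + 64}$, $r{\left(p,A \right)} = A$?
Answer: $- \frac{46291}{110} \approx -420.83$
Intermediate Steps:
$R{\left(g \right)} = \frac{1}{165}$ ($R{\left(g \right)} = - \frac{3}{-559 + 64} = - \frac{3}{-495} = \left(-3\right) \left(- \frac{1}{495}\right) = \frac{1}{165}$)
$H{\left(w,N \right)} = - \frac{1}{6} + \frac{N^{2} + 2 N}{N}$ ($H{\left(w,N \right)} = - \frac{9}{54} + \frac{\left(N N + N\right) + N}{N} = \left(-9\right) \frac{1}{54} + \frac{\left(N^{2} + N\right) + N}{N} = - \frac{1}{6} + \frac{\left(N + N^{2}\right) + N}{N} = - \frac{1}{6} + \frac{N^{2} + 2 N}{N}$)
$R{\left(480 \right)} - H{\left(-522,419 \right)} = \frac{1}{165} - \left(\frac{11}{6} + 419\right) = \frac{1}{165} - \frac{2525}{6} = - \frac{46291}{110}$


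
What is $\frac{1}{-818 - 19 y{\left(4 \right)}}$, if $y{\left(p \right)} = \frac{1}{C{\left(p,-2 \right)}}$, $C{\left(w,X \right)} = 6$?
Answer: $- \frac{6}{4927} \approx -0.0012178$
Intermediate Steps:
$y{\left(p \right)} = \frac{1}{6}$
$\frac{1}{-818 - 19 y{\left(4 \right)}} = \frac{1}{-818 - \frac{19}{6}} = \frac{1}{- \frac{4927}{6}} = - \frac{6}{4927}$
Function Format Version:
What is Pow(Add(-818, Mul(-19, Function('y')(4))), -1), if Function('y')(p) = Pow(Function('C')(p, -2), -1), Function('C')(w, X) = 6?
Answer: Rational(-6, 4927) ≈ -0.0012178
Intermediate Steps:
Function('y')(p) = Rational(1, 6) (Function('y')(p) = Pow(6, -1) = Rational(1, 6))
Pow(Add(-818, Mul(-19, Function('y')(4))), -1) = Pow(Add(-818, Mul(-19, Rational(1, 6))), -1) = Pow(Add(-818, Rational(-19, 6)), -1) = Pow(Rational(-4927, 6), -1) = Rational(-6, 4927)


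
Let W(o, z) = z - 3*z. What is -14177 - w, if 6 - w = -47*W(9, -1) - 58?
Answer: -14335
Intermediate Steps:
W(o, z) = -2*z
w = 158 (w = 6 - (-(-94)*(-1) - 58) = 6 - (-47*2 - 58) = 6 - (-94 - 58) = 6 - 1*(-152) = 6 + 152 = 158)
-14177 - w = -14177 - 1*158 = -14177 - 158 = -14335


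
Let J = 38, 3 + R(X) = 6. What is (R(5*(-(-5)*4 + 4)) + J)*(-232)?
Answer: -9512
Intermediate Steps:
R(X) = 3 (R(X) = -3 + 6 = 3)
(R(5*(-(-5)*4 + 4)) + J)*(-232) = (3 + 38)*(-232) = 41*(-232) = -9512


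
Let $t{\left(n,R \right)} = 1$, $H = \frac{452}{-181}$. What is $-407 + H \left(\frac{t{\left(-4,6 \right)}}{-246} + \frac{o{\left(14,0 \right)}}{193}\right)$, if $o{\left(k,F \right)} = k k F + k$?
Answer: $- \frac{1749515639}{4296759} \approx -407.17$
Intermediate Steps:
$H = - \frac{452}{181}$ ($H = 452 \left(- \frac{1}{181}\right) = - \frac{452}{181} \approx -2.4972$)
$o{\left(k,F \right)} = k + F k^{2}$ ($o{\left(k,F \right)} = k^{2} F + k = F k^{2} + k = k + F k^{2}$)
$-407 + H \left(\frac{t{\left(-4,6 \right)}}{-246} + \frac{o{\left(14,0 \right)}}{193}\right) = -407 - \frac{452 \left(1 \frac{1}{-246} + \frac{14 \left(1 + 0 \cdot 14\right)}{193}\right)}{181} = -407 - \frac{452 \left(1 \left(- \frac{1}{246}\right) + 14 \left(1 + 0\right) \frac{1}{193}\right)}{181} = -407 - \frac{452 \left(- \frac{1}{246} + 14 \cdot 1 \cdot \frac{1}{193}\right)}{181} = -407 - \frac{452 \left(- \frac{1}{246} + 14 \cdot \frac{1}{193}\right)}{181} = -407 - \frac{452 \left(- \frac{1}{246} + \frac{14}{193}\right)}{181} = -407 - \frac{734726}{4296759} = - \frac{1749515639}{4296759}$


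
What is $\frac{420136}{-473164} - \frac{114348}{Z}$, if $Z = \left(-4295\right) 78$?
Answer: $- \frac{277706424}{508059845} \approx -0.5466$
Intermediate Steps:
$Z = -335010$
$\frac{420136}{-473164} - \frac{114348}{Z} = \frac{420136}{-473164} - \frac{114348}{-335010} = 420136 \left(- \frac{1}{473164}\right) - - \frac{1466}{4295} = - \frac{105034}{118291} + \frac{1466}{4295} = - \frac{277706424}{508059845}$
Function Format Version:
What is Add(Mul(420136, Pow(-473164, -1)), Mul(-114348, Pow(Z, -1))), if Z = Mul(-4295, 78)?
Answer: Rational(-277706424, 508059845) ≈ -0.54660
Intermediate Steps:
Z = -335010
Add(Mul(420136, Pow(-473164, -1)), Mul(-114348, Pow(Z, -1))) = Add(Mul(420136, Pow(-473164, -1)), Mul(-114348, Pow(-335010, -1))) = Add(Mul(420136, Rational(-1, 473164)), Mul(-114348, Rational(-1, 335010))) = Add(Rational(-105034, 118291), Rational(1466, 4295)) = Rational(-277706424, 508059845)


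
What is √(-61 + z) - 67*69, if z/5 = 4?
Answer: -4623 + I*√41 ≈ -4623.0 + 6.4031*I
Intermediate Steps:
z = 20 (z = 5*4 = 20)
√(-61 + z) - 67*69 = √(-61 + 20) - 67*69 = √(-41) - 4623 = I*√41 - 4623 = -4623 + I*√41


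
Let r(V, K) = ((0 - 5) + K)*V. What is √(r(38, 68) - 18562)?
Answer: 2*I*√4042 ≈ 127.15*I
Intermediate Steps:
r(V, K) = V*(-5 + K) (r(V, K) = (-5 + K)*V = V*(-5 + K))
√(r(38, 68) - 18562) = √(38*(-5 + 68) - 18562) = √(38*63 - 18562) = √(2394 - 18562) = √(-16168) = 2*I*√4042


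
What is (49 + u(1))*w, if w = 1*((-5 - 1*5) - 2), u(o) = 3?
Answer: -624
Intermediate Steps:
w = -12 (w = 1*((-5 - 5) - 2) = 1*(-10 - 2) = 1*(-12) = -12)
(49 + u(1))*w = (49 + 3)*(-12) = 52*(-12) = -624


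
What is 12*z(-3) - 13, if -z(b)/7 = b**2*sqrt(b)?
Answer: -13 - 756*I*sqrt(3) ≈ -13.0 - 1309.4*I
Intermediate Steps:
z(b) = -7*b**(5/2) (z(b) = -7*b**2*sqrt(b) = -7*b**(5/2))
12*z(-3) - 13 = 12*(-63*I*sqrt(3)) - 13 = -756*I*sqrt(3) - 13 = -13 - 756*I*sqrt(3)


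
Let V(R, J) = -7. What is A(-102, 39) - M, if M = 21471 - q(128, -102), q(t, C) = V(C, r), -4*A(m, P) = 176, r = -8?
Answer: -21522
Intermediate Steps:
A(m, P) = -44 (A(m, P) = -¼*176 = -44)
q(t, C) = -7
M = 21478 (M = 21471 - 1*(-7) = 21471 + 7 = 21478)
A(-102, 39) - M = -44 - 1*21478 = -44 - 21478 = -21522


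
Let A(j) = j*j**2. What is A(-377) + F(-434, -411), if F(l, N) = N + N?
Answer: -53583455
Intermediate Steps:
F(l, N) = 2*N
A(j) = j**3
A(-377) + F(-434, -411) = (-377)**3 + 2*(-411) = -53582633 - 822 = -53583455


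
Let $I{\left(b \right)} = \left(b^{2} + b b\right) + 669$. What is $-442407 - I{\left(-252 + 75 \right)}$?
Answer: $-505734$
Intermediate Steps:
$I{\left(b \right)} = 669 + 2 b^{2}$ ($I{\left(b \right)} = \left(b^{2} + b^{2}\right) + 669 = 2 b^{2} + 669 = 669 + 2 b^{2}$)
$-442407 - I{\left(-252 + 75 \right)} = -442407 - \left(669 + 2 \left(-252 + 75\right)^{2}\right) = -442407 - \left(669 + 2 \left(-177\right)^{2}\right) = -442407 - \left(669 + 2 \cdot 31329\right) = -442407 - \left(669 + 62658\right) = -442407 - 63327 = -505734$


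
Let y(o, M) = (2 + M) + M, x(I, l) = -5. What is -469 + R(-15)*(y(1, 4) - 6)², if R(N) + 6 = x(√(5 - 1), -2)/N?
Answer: -1679/3 ≈ -559.67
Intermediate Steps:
y(o, M) = 2 + 2*M
R(N) = -6 - 5/N
-469 + R(-15)*(y(1, 4) - 6)² = -469 + (-6 - 5/(-15))*((2 + 2*4) - 6)² = -469 + (-6 - 5*(-1/15))*((2 + 8) - 6)² = -469 + (-6 + ⅓)*(10 - 6)² = -469 - 17/3*4² = -469 - 17/3*16 = -469 - 272/3 = -1679/3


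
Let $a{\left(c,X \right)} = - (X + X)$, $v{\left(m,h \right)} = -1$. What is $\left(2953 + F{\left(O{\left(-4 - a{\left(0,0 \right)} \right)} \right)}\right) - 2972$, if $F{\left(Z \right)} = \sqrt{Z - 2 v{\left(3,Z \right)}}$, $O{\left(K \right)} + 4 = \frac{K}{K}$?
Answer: $-19 + i \approx -19.0 + 1.0 i$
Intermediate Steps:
$a{\left(c,X \right)} = - 2 X$
$O{\left(K \right)} = -3$ ($O{\left(K \right)} = -4 + \frac{K}{K} = -4 + 1 = -3$)
$F{\left(Z \right)} = \sqrt{2 + Z}$ ($F{\left(Z \right)} = \sqrt{Z - -2} = \sqrt{Z + 2} = \sqrt{2 + Z}$)
$\left(2953 + F{\left(O{\left(-4 - a{\left(0,0 \right)} \right)} \right)}\right) - 2972 = \left(2953 + \sqrt{2 - 3}\right) - 2972 = \left(2953 + \sqrt{-1}\right) - 2972 = \left(2953 + i\right) - 2972 = -19 + i$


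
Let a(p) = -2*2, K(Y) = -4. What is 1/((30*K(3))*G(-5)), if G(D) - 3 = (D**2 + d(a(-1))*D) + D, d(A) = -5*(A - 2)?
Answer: 1/15240 ≈ 6.5617e-5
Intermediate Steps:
a(p) = -4
d(A) = 10 - 5*A (d(A) = -5*(-2 + A) = 10 - 5*A)
G(D) = 3 + D**2 + 31*D (G(D) = 3 + ((D**2 + (10 - 5*(-4))*D) + D) = 3 + ((D**2 + (10 + 20)*D) + D) = 3 + ((D**2 + 30*D) + D) = 3 + (D**2 + 31*D) = 3 + D**2 + 31*D)
1/((30*K(3))*G(-5)) = 1/((30*(-4))*(3 + (-5)**2 + 31*(-5))) = 1/(-120*(3 + 25 - 155)) = 1/(-120*(-127)) = 1/15240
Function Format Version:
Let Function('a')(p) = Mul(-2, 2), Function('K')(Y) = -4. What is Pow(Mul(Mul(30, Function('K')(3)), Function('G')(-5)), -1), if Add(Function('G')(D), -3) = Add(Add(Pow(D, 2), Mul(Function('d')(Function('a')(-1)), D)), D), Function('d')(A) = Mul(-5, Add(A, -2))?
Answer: Rational(1, 15240) ≈ 6.5617e-5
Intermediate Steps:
Function('a')(p) = -4
Function('d')(A) = Add(10, Mul(-5, A)) (Function('d')(A) = Mul(-5, Add(-2, A)) = Add(10, Mul(-5, A)))
Function('G')(D) = Add(3, Pow(D, 2), Mul(31, D)) (Function('G')(D) = Add(3, Add(Add(Pow(D, 2), Mul(Add(10, Mul(-5, -4)), D)), D)) = Add(3, Add(Add(Pow(D, 2), Mul(Add(10, 20), D)), D)) = Add(3, Add(Add(Pow(D, 2), Mul(30, D)), D)) = Add(3, Add(Pow(D, 2), Mul(31, D))) = Add(3, Pow(D, 2), Mul(31, D)))
Pow(Mul(Mul(30, Function('K')(3)), Function('G')(-5)), -1) = Pow(Mul(Mul(30, -4), Add(3, Pow(-5, 2), Mul(31, -5))), -1) = Pow(Mul(-120, Add(3, 25, -155)), -1) = Pow(Mul(-120, -127), -1) = Pow(15240, -1) = Rational(1, 15240)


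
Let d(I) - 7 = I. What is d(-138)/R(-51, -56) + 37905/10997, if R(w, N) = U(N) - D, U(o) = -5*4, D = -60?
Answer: 10799/62840 ≈ 0.17185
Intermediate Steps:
d(I) = 7 + I
U(o) = -20
R(w, N) = 40 (R(w, N) = -20 - 1*(-60) = -20 + 60 = 40)
d(-138)/R(-51, -56) + 37905/10997 = (7 - 138)/40 + 37905/10997 = -131*1/40 + 37905*(1/10997) = -131/40 + 5415/1571 = 10799/62840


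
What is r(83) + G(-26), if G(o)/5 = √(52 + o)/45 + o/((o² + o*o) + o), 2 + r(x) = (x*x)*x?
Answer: 29161030/51 + √26/9 ≈ 5.7179e+5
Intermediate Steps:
r(x) = -2 + x³ (r(x) = -2 + (x*x)*x = -2 + x²*x = -2 + x³)
G(o) = √(52 + o)/9 + 5*o/(o + 2*o²) (G(o) = 5*(√(52 + o)/45 + o/((o² + o*o) + o)) = 5*(√(52 + o)*(1/45) + o/((o² + o²) + o)) = 5*(√(52 + o)/45 + o/(2*o² + o)) = 5*(√(52 + o)/45 + o/(o + 2*o²)) = √(52 + o)/9 + 5*o/(o + 2*o²))
r(83) + G(-26) = (-2 + 83³) + (45 + √(52 - 26) + 2*(-26)*√(52 - 26))/(9*(1 + 2*(-26))) = (-2 + 571787) + (45 + √26 + 2*(-26)*√26)/(9*(1 - 52)) = 571785 + (⅑)*(45 + √26 - 52*√26)/(-51) = 571785 + (⅑)*(-1/51)*(45 - 51*√26) = 571785 + (-5/51 + √26/9) = 29161030/51 + √26/9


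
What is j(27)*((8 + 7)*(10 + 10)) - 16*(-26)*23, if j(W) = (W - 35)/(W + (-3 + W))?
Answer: 161856/17 ≈ 9520.9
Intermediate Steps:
j(W) = (-35 + W)/(-3 + 2*W)
j(27)*((8 + 7)*(10 + 10)) - 16*(-26)*23 = ((-35 + 27)/(-3 + 2*27))*((8 + 7)*(10 + 10)) - 16*(-26)*23 = (-8/(-3 + 54))*(15*20) + 416*23 = (-8/51)*300 + 9568 = ((1/51)*(-8))*300 + 9568 = -8/51*300 + 9568 = -800/17 + 9568 = 161856/17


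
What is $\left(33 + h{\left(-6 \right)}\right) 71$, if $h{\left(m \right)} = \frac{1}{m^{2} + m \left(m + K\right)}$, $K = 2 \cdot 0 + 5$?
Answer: $\frac{98477}{42} \approx 2344.7$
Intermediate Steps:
$K = 5$ ($K = 0 + 5 = 5$)
$h{\left(m \right)} = \frac{1}{m^{2} + m \left(5 + m\right)}$ ($h{\left(m \right)} = \frac{1}{m^{2} + m \left(m + 5\right)} = \frac{1}{m^{2} + m \left(5 + m\right)}$)
$\left(33 + h{\left(-6 \right)}\right) 71 = \left(33 + \frac{1}{\left(-6\right) \left(5 + 2 \left(-6\right)\right)}\right) 71 = \left(33 - \frac{1}{6 \left(5 - 12\right)}\right) 71 = \left(33 - \frac{1}{6 \left(-7\right)}\right) 71 = \left(33 - - \frac{1}{42}\right) 71 = \left(33 + \frac{1}{42}\right) 71 = \frac{1387}{42} \cdot 71 = \frac{98477}{42}$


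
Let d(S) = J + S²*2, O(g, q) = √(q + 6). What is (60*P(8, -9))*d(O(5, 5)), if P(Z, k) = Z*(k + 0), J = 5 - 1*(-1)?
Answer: -120960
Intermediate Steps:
O(g, q) = √(6 + q)
J = 6 (J = 5 + 1 = 6)
P(Z, k) = Z*k
d(S) = 6 + 2*S² (d(S) = 6 + S²*2 = 6 + 2*S²)
(60*P(8, -9))*d(O(5, 5)) = (60*(8*(-9)))*(6 + 2*(√(6 + 5))²) = (60*(-72))*(6 + 2*(√11)²) = -4320*(6 + 2*11) = -4320*(6 + 22) = -4320*28 = -120960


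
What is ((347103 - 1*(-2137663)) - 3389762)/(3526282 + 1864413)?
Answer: -904996/5390695 ≈ -0.16788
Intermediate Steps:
((347103 - 1*(-2137663)) - 3389762)/(3526282 + 1864413) = ((347103 + 2137663) - 3389762)/5390695 = (2484766 - 3389762)*(1/5390695) = -904996*1/5390695 = -904996/5390695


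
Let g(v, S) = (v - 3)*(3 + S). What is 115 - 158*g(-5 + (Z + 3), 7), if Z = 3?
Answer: 3275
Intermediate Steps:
g(v, S) = (-3 + v)*(3 + S)
115 - 158*g(-5 + (Z + 3), 7) = 115 - 158*(-9 - 3*7 + 3*(-5 + (3 + 3)) + 7*(-5 + (3 + 3))) = 115 - 158*(-9 - 21 + 3*(-5 + 6) + 7*(-5 + 6)) = 115 - 158*(-9 - 21 + 3*1 + 7*1) = 115 - 158*(-9 - 21 + 3 + 7) = 115 - 158*(-20) = 115 + 3160 = 3275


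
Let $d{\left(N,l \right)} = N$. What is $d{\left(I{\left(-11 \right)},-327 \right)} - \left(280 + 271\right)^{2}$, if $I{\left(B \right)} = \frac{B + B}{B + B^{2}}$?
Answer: $- \frac{1518006}{5} \approx -3.036 \cdot 10^{5}$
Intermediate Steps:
$I{\left(B \right)} = \frac{2 B}{B + B^{2}}$
$d{\left(I{\left(-11 \right)},-327 \right)} - \left(280 + 271\right)^{2} = \frac{2}{1 - 11} - \left(280 + 271\right)^{2} = \frac{2}{-10} - 551^{2} = 2 \left(- \frac{1}{10}\right) - 303601 = - \frac{1}{5} - 303601 = - \frac{1518006}{5}$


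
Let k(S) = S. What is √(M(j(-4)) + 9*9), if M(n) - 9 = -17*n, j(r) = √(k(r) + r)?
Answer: √(90 - 34*I*√2) ≈ 9.799 - 2.4535*I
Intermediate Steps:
j(r) = √2*√r (j(r) = √(r + r) = √(2*r) = √2*√r)
M(n) = 9 - 17*n
√(M(j(-4)) + 9*9) = √((9 - 17*√2*√(-4)) + 9*9) = √((9 - 17*√2*2*I) + 81) = √((9 - 34*I*√2) + 81) = √(90 - 34*I*√2)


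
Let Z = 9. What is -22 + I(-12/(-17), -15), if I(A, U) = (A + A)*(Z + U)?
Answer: -518/17 ≈ -30.471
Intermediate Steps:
I(A, U) = 2*A*(9 + U) (I(A, U) = (A + A)*(9 + U) = (2*A)*(9 + U) = 2*A*(9 + U))
-22 + I(-12/(-17), -15) = -22 + 2*(-12/(-17))*(9 - 15) = -22 + 2*(-12*(-1/17))*(-6) = -22 + 2*(12/17)*(-6) = -22 - 144/17 = -518/17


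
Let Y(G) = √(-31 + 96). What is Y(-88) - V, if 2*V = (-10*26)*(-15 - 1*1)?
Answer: -2080 + √65 ≈ -2071.9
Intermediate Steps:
Y(G) = √65
V = 2080 (V = ((-10*26)*(-15 - 1*1))/2 = (-260*(-15 - 1))/2 = (-260*(-16))/2 = (½)*4160 = 2080)
Y(-88) - V = √65 - 1*2080 = √65 - 2080 = -2080 + √65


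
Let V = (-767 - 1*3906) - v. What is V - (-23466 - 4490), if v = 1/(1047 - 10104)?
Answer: 210874132/9057 ≈ 23283.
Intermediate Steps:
v = -1/9057 (v = 1/(-9057) = -1/9057 ≈ -0.00011041)
V = -42323360/9057 (V = (-767 - 1*3906) - 1*(-1/9057) = (-767 - 3906) + 1/9057 = -4673 + 1/9057 = -42323360/9057 ≈ -4673.0)
V - (-23466 - 4490) = -42323360/9057 - (-23466 - 4490) = -42323360/9057 - 1*(-27956) = -42323360/9057 + 27956 = 210874132/9057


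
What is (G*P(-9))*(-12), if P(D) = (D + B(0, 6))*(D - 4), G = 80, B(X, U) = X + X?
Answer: -112320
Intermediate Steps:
B(X, U) = 2*X
P(D) = D*(-4 + D) (P(D) = (D + 2*0)*(D - 4) = (D + 0)*(-4 + D) = D*(-4 + D))
(G*P(-9))*(-12) = (80*(-9*(-4 - 9)))*(-12) = (80*(-9*(-13)))*(-12) = (80*117)*(-12) = 9360*(-12) = -112320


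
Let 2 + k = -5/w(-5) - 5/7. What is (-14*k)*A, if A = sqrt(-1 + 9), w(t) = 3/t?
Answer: -472*sqrt(2)/3 ≈ -222.50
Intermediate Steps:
k = 118/21 (k = -2 + (-5/(3/(-5)) - 5/7) = -2 + (-5/(3*(-1/5)) - 5*1/7) = -2 + (-5/(-3/5) - 5/7) = -2 + (-5*(-5/3) - 5/7) = -2 + (25/3 - 5/7) = -2 + 160/21 = 118/21 ≈ 5.6190)
A = 2*sqrt(2) (A = sqrt(8) = 2*sqrt(2) ≈ 2.8284)
(-14*k)*A = (-14*118/21)*(2*sqrt(2)) = -472*sqrt(2)/3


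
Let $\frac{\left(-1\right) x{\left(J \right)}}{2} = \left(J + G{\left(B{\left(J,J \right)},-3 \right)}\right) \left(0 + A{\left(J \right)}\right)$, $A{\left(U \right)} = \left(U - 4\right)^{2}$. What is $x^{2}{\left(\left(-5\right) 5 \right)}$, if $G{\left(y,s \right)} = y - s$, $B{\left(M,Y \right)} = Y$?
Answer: $6249534916$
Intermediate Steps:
$A{\left(U \right)} = \left(-4 + U\right)^{2}$
$x{\left(J \right)} = - 2 \left(-4 + J\right)^{2} \left(3 + 2 J\right)$ ($x{\left(J \right)} = - 2 \left(J + \left(J - -3\right)\right) \left(0 + \left(-4 + J\right)^{2}\right) = - 2 \left(J + \left(J + 3\right)\right) \left(-4 + J\right)^{2} = - 2 \left(J + \left(3 + J\right)\right) \left(-4 + J\right)^{2} = - 2 \left(3 + 2 J\right) \left(-4 + J\right)^{2} = - 2 \left(-4 + J\right)^{2} \left(3 + 2 J\right)$)
$x^{2}{\left(\left(-5\right) 5 \right)} = \left(\left(-4 - 25\right)^{2} \left(-6 - 4 \left(\left(-5\right) 5\right)\right)\right)^{2} = \left(\left(-4 - 25\right)^{2} \left(-6 - -100\right)\right)^{2} = \left(\left(-29\right)^{2} \left(-6 + 100\right)\right)^{2} = \left(841 \cdot 94\right)^{2} = 79054^{2} = 6249534916$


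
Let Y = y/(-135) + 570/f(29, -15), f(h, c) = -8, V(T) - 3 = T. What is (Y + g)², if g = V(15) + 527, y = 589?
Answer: 64246533961/291600 ≈ 2.2032e+5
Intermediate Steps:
V(T) = 3 + T
Y = -40831/540 (Y = 589/(-135) + 570/(-8) = 589*(-1/135) + 570*(-⅛) = -589/135 - 285/4 = -40831/540 ≈ -75.613)
g = 545 (g = (3 + 15) + 527 = 18 + 527 = 545)
(Y + g)² = (-40831/540 + 545)² = (253469/540)² = 64246533961/291600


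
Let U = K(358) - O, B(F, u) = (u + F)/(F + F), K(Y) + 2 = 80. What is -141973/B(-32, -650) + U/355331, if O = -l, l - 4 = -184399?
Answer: -1614379910113/121167871 ≈ -13324.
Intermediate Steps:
l = -184395 (l = 4 - 184399 = -184395)
K(Y) = 78 (K(Y) = -2 + 80 = 78)
O = 184395 (O = -1*(-184395) = 184395)
B(F, u) = (F + u)/(2*F) (B(F, u) = (F + u)/((2*F)) = (F + u)*(1/(2*F)) = (F + u)/(2*F))
U = -184317 (U = 78 - 1*184395 = 78 - 184395 = -184317)
-141973/B(-32, -650) + U/355331 = -141973*(-64/(-32 - 650)) - 184317/355331 = -141973/((½)*(-1/32)*(-682)) - 184317*1/355331 = -141973/341/32 - 184317/355331 = -141973*32/341 - 184317/355331 = -4543136/341 - 184317/355331 = -1614379910113/121167871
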